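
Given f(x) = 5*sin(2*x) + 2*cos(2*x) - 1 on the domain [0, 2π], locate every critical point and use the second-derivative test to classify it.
f'(x) = -4*sin(2*x) + 10*cos(2*x)

Solve f'(x) = 0 on [0, 2π]:
  f'(x) = 0 ⇔ 5*cos(2*x) = 2*sin(2*x) ⇔ tan(2*x) = 5/2, i.e. 2*x = arctan(5/2) + nπ; keep the solutions lying in [0, 2π].
  ⇒ x = atan(5/2)/2 ≈ 0.5951, atan(5/2)/2 + pi/2 ≈ 2.1659, atan(5/2)/2 + pi ≈ 3.7367, atan(5/2)/2 + 3*pi/2 ≈ 5.3075

f''(x) = -20*sin(2*x) - 8*cos(2*x)
Second-derivative test at each critical point:
  f''(0.5951) = -21.5407 < 0 → local maximum
  f''(2.1659) = 21.5407 > 0 → local minimum
  f''(3.7367) = -21.5407 < 0 → local maximum
  f''(5.3075) = 21.5407 > 0 → local minimum

Critical points: x = atan(5/2)/2 ≈ 0.5951 (local maximum); x = atan(5/2)/2 + pi/2 ≈ 2.1659 (local minimum); x = atan(5/2)/2 + pi ≈ 3.7367 (local maximum); x = atan(5/2)/2 + 3*pi/2 ≈ 5.3075 (local minimum)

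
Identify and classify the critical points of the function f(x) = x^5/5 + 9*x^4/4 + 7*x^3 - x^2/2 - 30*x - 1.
f'(x) = x^4 + 9*x^3 + 21*x^2 - x - 30

Solve f'(x) = 0:
  Factor: x^4 + 9*x^3 + 21*x^2 - x - 30 = (x - 1)*(x + 2)*(x + 3)*(x + 5) = 0.
  ⇒ x = -5, -3, -2, 1

f''(x) = 4*x^3 + 27*x^2 + 42*x - 1
Second-derivative test at each critical point:
  f''(-5) = -36 < 0 → local maximum
  f''(-3) = 8 > 0 → local minimum
  f''(-2) = -9 < 0 → local maximum
  f''(1) = 72 > 0 → local minimum

Critical points: x = -5 (local maximum); x = -3 (local minimum); x = -2 (local maximum); x = 1 (local minimum)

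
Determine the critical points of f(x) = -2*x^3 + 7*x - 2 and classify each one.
f'(x) = 7 - 6*x^2

Solve f'(x) = 0:
  6*x^2 - 7 = 0 has no rational roots; quadratic formula: x = (0 ± √168)/12.
  ⇒ x = -sqrt(42)/6 ≈ -1.0801, sqrt(42)/6 ≈ 1.0801

f''(x) = -12*x
Second-derivative test at each critical point:
  f''(-1.0801) = 12.9615 > 0 → local minimum
  f''(1.0801) = -12.9615 < 0 → local maximum

Critical points: x = -sqrt(42)/6 ≈ -1.0801 (local minimum); x = sqrt(42)/6 ≈ 1.0801 (local maximum)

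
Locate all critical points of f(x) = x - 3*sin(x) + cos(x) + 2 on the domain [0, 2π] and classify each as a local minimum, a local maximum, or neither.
f'(x) = -sin(x) - 3*cos(x) + 1

Solve f'(x) = 0 on [0, 2π]:
  f'(x) = 0 ⇔ -sin(x) - 3*cos(x) = -1. Write the left side as R·cos(x + φ) with R = √((-3)² + 1²) = sqrt(10), cos φ = -3*sqrt(10)/10, sin φ = sqrt(10)/10; then cos(x + φ) = -sqrt(10)/10. Solve for x and keep the solutions lying in [0, 2π].
  ⇒ x = pi/2 ≈ 1.5708, -atan(4/3) + 2*pi ≈ 5.3559

f''(x) = 3*sin(x) - cos(x)
Second-derivative test at each critical point:
  f''(1.5708) = 3 > 0 → local minimum
  f''(5.3559) = -3 < 0 → local maximum

Critical points: x = pi/2 ≈ 1.5708 (local minimum); x = -atan(4/3) + 2*pi ≈ 5.3559 (local maximum)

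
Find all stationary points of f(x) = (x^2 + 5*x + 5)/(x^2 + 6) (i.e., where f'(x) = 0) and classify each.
f'(x) = (-5*x^2 + 2*x + 30)/(x^4 + 12*x^2 + 36)

Solve f'(x) = 0:
  f'(x) = -(5*x^2 - 2*x - 30)/(x^2 + 6)^2; the denominator is positive wherever f is defined, so f'(x) = 0 ⇔ -5*x^2 + 2*x + 30 = 0.
  5*x^2 - 2*x - 30 = 0 has no rational roots; quadratic formula: x = (2 ± √604)/10.
  ⇒ x = 1/5 - sqrt(151)/5 ≈ -2.2576, 1/5 + sqrt(151)/5 ≈ 2.6576

f''(x) = 2*(5*x^3 - 3*x^2 - 90*x + 6)/(x^6 + 18*x^4 + 108*x^2 + 216)
Second-derivative test at each critical point:
  f''(-2.2576) = 0.1996 > 0 → local minimum
  f''(2.6576) = -0.1440 < 0 → local maximum

Critical points: x = 1/5 - sqrt(151)/5 ≈ -2.2576 (local minimum); x = 1/5 + sqrt(151)/5 ≈ 2.6576 (local maximum)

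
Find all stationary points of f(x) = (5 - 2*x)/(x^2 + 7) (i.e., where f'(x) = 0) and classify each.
f'(x) = 2*(x^2 - 5*x - 7)/(x^4 + 14*x^2 + 49)

Solve f'(x) = 0:
  f'(x) = 2*(x^2 - 5*x - 7)/(x^2 + 7)^2; the denominator is positive wherever f is defined, so f'(x) = 0 ⇔ 2*x^2 - 10*x - 14 = 0.
  Factor: 2*x^2 - 10*x - 14 = 2*(x^2 - 5*x - 7); x^2 - 5*x - 7 = 0 has no rational roots; quadratic formula: x = (5 ± √53)/2.
  ⇒ x = 5/2 - sqrt(53)/2 ≈ -1.1401, 5/2 + sqrt(53)/2 ≈ 6.1401

f''(x) = 2*(4*x^2*(5 - 2*x) + (6*x - 5)*(x^2 + 7))/(x^2 + 7)^3
Second-derivative test at each critical point:
  f''(-1.1401) = -0.2114 < 0 → local maximum
  f''(6.1401) = 0.0073 > 0 → local minimum

Critical points: x = 5/2 - sqrt(53)/2 ≈ -1.1401 (local maximum); x = 5/2 + sqrt(53)/2 ≈ 6.1401 (local minimum)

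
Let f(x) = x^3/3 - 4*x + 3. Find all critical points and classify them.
f'(x) = x^2 - 4

Solve f'(x) = 0:
  Factor: x^2 - 4 = (x - 2)*(x + 2) = 0.
  ⇒ x = -2, 2

f''(x) = 2*x
Second-derivative test at each critical point:
  f''(-2) = -4 < 0 → local maximum
  f''(2) = 4 > 0 → local minimum

Critical points: x = -2 (local maximum); x = 2 (local minimum)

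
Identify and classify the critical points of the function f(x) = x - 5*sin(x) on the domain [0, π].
f'(x) = 1 - 5*cos(x)

Solve f'(x) = 0 on [0, π]:
  f'(x) = 0 ⇔ cos(x) = 1/5, i.e. x = ±arccos(1/5) + 2nπ; keep the solutions lying in [0, π].
  ⇒ x = acos(1/5) ≈ 1.3694

f''(x) = 5*sin(x)
Second-derivative test at each critical point:
  f''(1.3694) = 4.8990 > 0 → local minimum

Critical points: x = acos(1/5) ≈ 1.3694 (local minimum)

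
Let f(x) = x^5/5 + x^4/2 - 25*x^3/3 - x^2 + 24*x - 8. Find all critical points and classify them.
f'(x) = x^4 + 2*x^3 - 25*x^2 - 2*x + 24

Solve f'(x) = 0:
  Factor: x^4 + 2*x^3 - 25*x^2 - 2*x + 24 = (x - 4)*(x - 1)*(x + 1)*(x + 6) = 0.
  ⇒ x = -6, -1, 1, 4

f''(x) = 4*x^3 + 6*x^2 - 50*x - 2
Second-derivative test at each critical point:
  f''(-6) = -350 < 0 → local maximum
  f''(-1) = 50 > 0 → local minimum
  f''(1) = -42 < 0 → local maximum
  f''(4) = 150 > 0 → local minimum

Critical points: x = -6 (local maximum); x = -1 (local minimum); x = 1 (local maximum); x = 4 (local minimum)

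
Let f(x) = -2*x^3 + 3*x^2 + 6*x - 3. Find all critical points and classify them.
f'(x) = -6*x^2 + 6*x + 6

Solve f'(x) = 0:
  Factor: -6*x^2 + 6*x + 6 = -6*(x^2 - x - 1); x^2 - x - 1 = 0 has no rational roots; quadratic formula: x = (1 ± √5)/2.
  ⇒ x = 1/2 - sqrt(5)/2 ≈ -0.6180, 1/2 + sqrt(5)/2 ≈ 1.6180

f''(x) = 6 - 12*x
Second-derivative test at each critical point:
  f''(-0.6180) = 13.4164 > 0 → local minimum
  f''(1.6180) = -13.4164 < 0 → local maximum

Critical points: x = 1/2 - sqrt(5)/2 ≈ -0.6180 (local minimum); x = 1/2 + sqrt(5)/2 ≈ 1.6180 (local maximum)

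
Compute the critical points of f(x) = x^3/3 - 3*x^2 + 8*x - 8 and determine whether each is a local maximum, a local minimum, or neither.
f'(x) = x^2 - 6*x + 8

Solve f'(x) = 0:
  Factor: x^2 - 6*x + 8 = (x - 4)*(x - 2) = 0.
  ⇒ x = 2, 4

f''(x) = 2*x - 6
Second-derivative test at each critical point:
  f''(2) = -2 < 0 → local maximum
  f''(4) = 2 > 0 → local minimum

Critical points: x = 2 (local maximum); x = 4 (local minimum)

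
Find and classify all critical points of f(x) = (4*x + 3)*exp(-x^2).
f'(x) = 2*(-x*(4*x + 3) + 2)*exp(-x^2)

Solve f'(x) = 0:
  f'(x) = (-8*x^2 - 6*x + 4)·exp(-x^2) and exp(-x^2) > 0 for every x, so f'(x) = 0 ⇔ -8*x^2 - 6*x + 4 = 0.
  Factor: -8*x^2 - 6*x + 4 = -2*(4*x^2 + 3*x - 2); 4*x^2 + 3*x - 2 = 0 has no rational roots; quadratic formula: x = (-3 ± √41)/8.
  ⇒ x = -sqrt(41)/8 - 3/8 ≈ -1.1754, -3/8 + sqrt(41)/8 ≈ 0.4254

f''(x) = 2*(2*x^2*(4*x + 3) - 12*x - 3)*exp(-x^2)
Second-derivative test at each critical point:
  f''(-1.1754) = 3.2168 > 0 → local minimum
  f''(0.4254) = -10.6864 < 0 → local maximum

Critical points: x = -sqrt(41)/8 - 3/8 ≈ -1.1754 (local minimum); x = -3/8 + sqrt(41)/8 ≈ 0.4254 (local maximum)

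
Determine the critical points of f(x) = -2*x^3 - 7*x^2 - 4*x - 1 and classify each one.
f'(x) = -6*x^2 - 14*x - 4

Solve f'(x) = 0:
  Factor: -6*x^2 - 14*x - 4 = -2*(x + 2)*(3*x + 1) = 0.
  ⇒ x = -2, -1/3

f''(x) = -12*x - 14
Second-derivative test at each critical point:
  f''(-2) = 10 > 0 → local minimum
  f''(-1/3) = -10 < 0 → local maximum

Critical points: x = -2 (local minimum); x = -1/3 (local maximum)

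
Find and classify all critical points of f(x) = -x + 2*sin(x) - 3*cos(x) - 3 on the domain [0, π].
f'(x) = 3*sin(x) + 2*cos(x) - 1

Solve f'(x) = 0 on [0, π]:
  f'(x) = 0 ⇔ 3*sin(x) + 2*cos(x) = 1. Write the left side as R·cos(x + φ) with R = √(2² + (-3)²) = sqrt(13), cos φ = 2*sqrt(13)/13, sin φ = -3*sqrt(13)/13; then cos(x + φ) = sqrt(13)/13. Solve for x and keep the solutions lying in [0, π].
  ⇒ x = atan((3 + 4*sqrt(3))/(2 - 6*sqrt(3))) + pi ≈ 2.2726

f''(x) = -2*sin(x) + 3*cos(x)
Second-derivative test at each critical point:
  f''(2.2726) = -3.4641 < 0 → local maximum

Critical points: x = atan((3 + 4*sqrt(3))/(2 - 6*sqrt(3))) + pi ≈ 2.2726 (local maximum)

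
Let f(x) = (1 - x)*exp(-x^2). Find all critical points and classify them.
f'(x) = (2*x*(x - 1) - 1)*exp(-x^2)

Solve f'(x) = 0:
  f'(x) = (2*x^2 - 2*x - 1)·exp(-x^2) and exp(-x^2) > 0 for every x, so f'(x) = 0 ⇔ 2*x^2 - 2*x - 1 = 0.
  2*x^2 - 2*x - 1 = 0 has no rational roots; quadratic formula: x = (2 ± √12)/4.
  ⇒ x = 1/2 - sqrt(3)/2 ≈ -0.3660, 1/2 + sqrt(3)/2 ≈ 1.3660

f''(x) = 2*(2*x^2*(1 - x) + 3*x - 1)*exp(-x^2)
Second-derivative test at each critical point:
  f''(-0.3660) = -3.0297 < 0 → local maximum
  f''(1.3660) = 0.5360 > 0 → local minimum

Critical points: x = 1/2 - sqrt(3)/2 ≈ -0.3660 (local maximum); x = 1/2 + sqrt(3)/2 ≈ 1.3660 (local minimum)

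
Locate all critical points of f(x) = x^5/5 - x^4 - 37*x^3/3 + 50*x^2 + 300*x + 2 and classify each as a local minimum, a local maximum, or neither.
f'(x) = x^4 - 4*x^3 - 37*x^2 + 100*x + 300

Solve f'(x) = 0:
  Factor: x^4 - 4*x^3 - 37*x^2 + 100*x + 300 = (x - 6)*(x - 5)*(x + 2)*(x + 5) = 0.
  ⇒ x = -5, -2, 5, 6

f''(x) = 4*x^3 - 12*x^2 - 74*x + 100
Second-derivative test at each critical point:
  f''(-5) = -330 < 0 → local maximum
  f''(-2) = 168 > 0 → local minimum
  f''(5) = -70 < 0 → local maximum
  f''(6) = 88 > 0 → local minimum

Critical points: x = -5 (local maximum); x = -2 (local minimum); x = 5 (local maximum); x = 6 (local minimum)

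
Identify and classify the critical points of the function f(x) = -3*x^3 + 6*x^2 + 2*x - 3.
f'(x) = -9*x^2 + 12*x + 2

Solve f'(x) = 0:
  9*x^2 - 12*x - 2 = 0 has no rational roots; quadratic formula: x = (12 ± √216)/18.
  ⇒ x = 2/3 - sqrt(6)/3 ≈ -0.1498, 2/3 + sqrt(6)/3 ≈ 1.4832

f''(x) = 12 - 18*x
Second-derivative test at each critical point:
  f''(-0.1498) = 14.6969 > 0 → local minimum
  f''(1.4832) = -14.6969 < 0 → local maximum

Critical points: x = 2/3 - sqrt(6)/3 ≈ -0.1498 (local minimum); x = 2/3 + sqrt(6)/3 ≈ 1.4832 (local maximum)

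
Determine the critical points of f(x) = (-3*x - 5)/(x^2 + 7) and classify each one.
f'(x) = (3*x^2 + 10*x - 21)/(x^4 + 14*x^2 + 49)

Solve f'(x) = 0:
  f'(x) = (3*x^2 + 10*x - 21)/(x^2 + 7)^2; the denominator is positive wherever f is defined, so f'(x) = 0 ⇔ 3*x^2 + 10*x - 21 = 0.
  3*x^2 + 10*x - 21 = 0 has no rational roots; quadratic formula: x = (-10 ± √352)/6.
  ⇒ x = -2*sqrt(22)/3 - 5/3 ≈ -4.7936, -5/3 + 2*sqrt(22)/3 ≈ 1.4603

f''(x) = 2*(-4*x^2*(3*x + 5) + (9*x + 5)*(x^2 + 7))/(x^2 + 7)^3
Second-derivative test at each critical point:
  f''(-4.7936) = -0.0209 < 0 → local maximum
  f''(1.4603) = 0.2250 > 0 → local minimum

Critical points: x = -2*sqrt(22)/3 - 5/3 ≈ -4.7936 (local maximum); x = -5/3 + 2*sqrt(22)/3 ≈ 1.4603 (local minimum)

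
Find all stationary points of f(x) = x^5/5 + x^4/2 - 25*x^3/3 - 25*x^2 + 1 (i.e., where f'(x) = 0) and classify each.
f'(x) = x*(x^3 + 2*x^2 - 25*x - 50)

Solve f'(x) = 0:
  Factor: x^4 + 2*x^3 - 25*x^2 - 50*x = x*(x - 5)*(x + 2)*(x + 5) = 0.
  ⇒ x = -5, -2, 0, 5

f''(x) = 4*x^3 + 6*x^2 - 50*x - 50
Second-derivative test at each critical point:
  f''(-5) = -150 < 0 → local maximum
  f''(-2) = 42 > 0 → local minimum
  f''(0) = -50 < 0 → local maximum
  f''(5) = 350 > 0 → local minimum

Critical points: x = -5 (local maximum); x = -2 (local minimum); x = 0 (local maximum); x = 5 (local minimum)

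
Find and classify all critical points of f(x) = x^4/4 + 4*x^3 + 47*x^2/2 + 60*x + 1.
f'(x) = x^3 + 12*x^2 + 47*x + 60

Solve f'(x) = 0:
  Factor: x^3 + 12*x^2 + 47*x + 60 = (x + 3)*(x + 4)*(x + 5) = 0.
  ⇒ x = -5, -4, -3

f''(x) = 3*x^2 + 24*x + 47
Second-derivative test at each critical point:
  f''(-5) = 2 > 0 → local minimum
  f''(-4) = -1 < 0 → local maximum
  f''(-3) = 2 > 0 → local minimum

Critical points: x = -5 (local minimum); x = -4 (local maximum); x = -3 (local minimum)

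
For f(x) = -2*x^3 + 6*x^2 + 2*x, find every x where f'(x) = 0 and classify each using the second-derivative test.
f'(x) = -6*x^2 + 12*x + 2

Solve f'(x) = 0:
  Factor: -6*x^2 + 12*x + 2 = -2*(3*x^2 - 6*x - 1); 3*x^2 - 6*x - 1 = 0 has no rational roots; quadratic formula: x = (6 ± √48)/6.
  ⇒ x = 1 - 2*sqrt(3)/3 ≈ -0.1547, 1 + 2*sqrt(3)/3 ≈ 2.1547

f''(x) = 12 - 12*x
Second-derivative test at each critical point:
  f''(-0.1547) = 13.8564 > 0 → local minimum
  f''(2.1547) = -13.8564 < 0 → local maximum

Critical points: x = 1 - 2*sqrt(3)/3 ≈ -0.1547 (local minimum); x = 1 + 2*sqrt(3)/3 ≈ 2.1547 (local maximum)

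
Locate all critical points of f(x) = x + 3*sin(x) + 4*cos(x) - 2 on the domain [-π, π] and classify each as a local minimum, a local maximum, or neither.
f'(x) = -4*sin(x) + 3*cos(x) + 1

Solve f'(x) = 0 on [-π, π]:
  f'(x) = 0 ⇔ -4*sin(x) + 3*cos(x) = -1. Write the left side as R·cos(x + φ) with R = √(3² + 4²) = 5, cos φ = 3/5, sin φ = 4/5; then cos(x + φ) = -1/5. Solve for x and keep the solutions lying in [-π, π].
  ⇒ x = -pi + atan((4 - 6*sqrt(6))/(-8*sqrt(6) - 3)) ≈ -2.6994, atan((4 + 6*sqrt(6))/(-3 + 8*sqrt(6))) ≈ 0.8449

f''(x) = -3*sin(x) - 4*cos(x)
Second-derivative test at each critical point:
  f''(-2.6994) = 4.8990 > 0 → local minimum
  f''(0.8449) = -4.8990 < 0 → local maximum

Critical points: x = -pi + atan((4 - 6*sqrt(6))/(-8*sqrt(6) - 3)) ≈ -2.6994 (local minimum); x = atan((4 + 6*sqrt(6))/(-3 + 8*sqrt(6))) ≈ 0.8449 (local maximum)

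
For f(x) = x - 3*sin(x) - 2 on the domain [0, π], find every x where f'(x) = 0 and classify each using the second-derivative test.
f'(x) = 1 - 3*cos(x)

Solve f'(x) = 0 on [0, π]:
  f'(x) = 0 ⇔ cos(x) = 1/3, i.e. x = ±arccos(1/3) + 2nπ; keep the solutions lying in [0, π].
  ⇒ x = acos(1/3) ≈ 1.2310

f''(x) = 3*sin(x)
Second-derivative test at each critical point:
  f''(1.2310) = 2.8284 > 0 → local minimum

Critical points: x = acos(1/3) ≈ 1.2310 (local minimum)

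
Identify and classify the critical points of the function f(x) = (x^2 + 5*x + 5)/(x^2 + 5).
f'(x) = 5*(5 - x^2)/(x^4 + 10*x^2 + 25)

Solve f'(x) = 0:
  f'(x) = -5*(x^2 - 5)/(x^2 + 5)^2; the denominator is positive wherever f is defined, so f'(x) = 0 ⇔ 25 - 5*x^2 = 0.
  Factor: 25 - 5*x^2 = -5*(x^2 - 5); x^2 - 5 = 0 has no rational roots; quadratic formula: x = (0 ± √20)/2.
  ⇒ x = -sqrt(5) ≈ -2.2361, sqrt(5) ≈ 2.2361

f''(x) = 10*x*(x^2 - 15)/(x^6 + 15*x^4 + 75*x^2 + 125)
Second-derivative test at each critical point:
  f''(-2.2361) = 0.2236 > 0 → local minimum
  f''(2.2361) = -0.2236 < 0 → local maximum

Critical points: x = -sqrt(5) ≈ -2.2361 (local minimum); x = sqrt(5) ≈ 2.2361 (local maximum)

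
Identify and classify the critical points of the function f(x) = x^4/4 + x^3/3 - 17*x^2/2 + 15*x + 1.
f'(x) = x^3 + x^2 - 17*x + 15

Solve f'(x) = 0:
  Factor: x^3 + x^2 - 17*x + 15 = (x - 3)*(x - 1)*(x + 5) = 0.
  ⇒ x = -5, 1, 3

f''(x) = 3*x^2 + 2*x - 17
Second-derivative test at each critical point:
  f''(-5) = 48 > 0 → local minimum
  f''(1) = -12 < 0 → local maximum
  f''(3) = 16 > 0 → local minimum

Critical points: x = -5 (local minimum); x = 1 (local maximum); x = 3 (local minimum)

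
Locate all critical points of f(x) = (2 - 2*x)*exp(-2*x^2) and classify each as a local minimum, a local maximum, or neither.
f'(x) = 2*(4*x*(x - 1) - 1)*exp(-2*x^2)

Solve f'(x) = 0:
  f'(x) = (8*x^2 - 8*x - 2)·exp(-2*x^2) and exp(-2*x^2) > 0 for every x, so f'(x) = 0 ⇔ 8*x^2 - 8*x - 2 = 0.
  Factor: 8*x^2 - 8*x - 2 = 2*(4*x^2 - 4*x - 1); 4*x^2 - 4*x - 1 = 0 has no rational roots; quadratic formula: x = (4 ± √32)/8.
  ⇒ x = 1/2 - sqrt(2)/2 ≈ -0.2071, 1/2 + sqrt(2)/2 ≈ 1.2071

f''(x) = 8*(4*x^2*(1 - x) + 3*x - 1)*exp(-2*x^2)
Second-derivative test at each critical point:
  f''(-0.2071) = -10.3836 < 0 → local maximum
  f''(1.2071) = 0.6137 > 0 → local minimum

Critical points: x = 1/2 - sqrt(2)/2 ≈ -0.2071 (local maximum); x = 1/2 + sqrt(2)/2 ≈ 1.2071 (local minimum)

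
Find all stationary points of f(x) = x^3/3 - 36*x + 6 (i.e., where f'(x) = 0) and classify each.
f'(x) = x^2 - 36

Solve f'(x) = 0:
  Factor: x^2 - 36 = (x - 6)*(x + 6) = 0.
  ⇒ x = -6, 6

f''(x) = 2*x
Second-derivative test at each critical point:
  f''(-6) = -12 < 0 → local maximum
  f''(6) = 12 > 0 → local minimum

Critical points: x = -6 (local maximum); x = 6 (local minimum)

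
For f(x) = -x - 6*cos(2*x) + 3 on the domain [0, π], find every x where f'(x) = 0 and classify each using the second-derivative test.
f'(x) = 12*sin(2*x) - 1

Solve f'(x) = 0 on [0, π]:
  f'(x) = 0 ⇔ sin(2*x) = 1/12, i.e. 2*x = arcsin(1/12) + 2nπ or 2*x = π − arcsin(1/12) + 2nπ; keep the solutions lying in [0, π].
  ⇒ x = asin(1/12)/2 ≈ 0.0417, -asin(1/12)/2 + pi/2 ≈ 1.5291

f''(x) = 24*cos(2*x)
Second-derivative test at each critical point:
  f''(0.0417) = 23.9165 > 0 → local minimum
  f''(1.5291) = -23.9165 < 0 → local maximum

Critical points: x = asin(1/12)/2 ≈ 0.0417 (local minimum); x = -asin(1/12)/2 + pi/2 ≈ 1.5291 (local maximum)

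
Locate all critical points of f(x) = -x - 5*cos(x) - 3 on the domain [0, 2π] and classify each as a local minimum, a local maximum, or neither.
f'(x) = 5*sin(x) - 1

Solve f'(x) = 0 on [0, 2π]:
  f'(x) = 0 ⇔ sin(x) = 1/5, i.e. x = arcsin(1/5) + 2nπ or x = π − arcsin(1/5) + 2nπ; keep the solutions lying in [0, 2π].
  ⇒ x = asin(1/5) ≈ 0.2014, pi - asin(1/5) ≈ 2.9402

f''(x) = 5*cos(x)
Second-derivative test at each critical point:
  f''(0.2014) = 4.8990 > 0 → local minimum
  f''(2.9402) = -4.8990 < 0 → local maximum

Critical points: x = asin(1/5) ≈ 0.2014 (local minimum); x = pi - asin(1/5) ≈ 2.9402 (local maximum)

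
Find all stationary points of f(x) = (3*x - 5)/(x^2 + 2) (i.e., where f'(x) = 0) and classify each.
f'(x) = (-3*x^2 + 10*x + 6)/(x^4 + 4*x^2 + 4)

Solve f'(x) = 0:
  f'(x) = -(3*x^2 - 10*x - 6)/(x^2 + 2)^2; the denominator is positive wherever f is defined, so f'(x) = 0 ⇔ -3*x^2 + 10*x + 6 = 0.
  3*x^2 - 10*x - 6 = 0 has no rational roots; quadratic formula: x = (10 ± √172)/6.
  ⇒ x = 5/3 - sqrt(43)/3 ≈ -0.5191, 5/3 + sqrt(43)/3 ≈ 3.8525

f''(x) = 2*(4*x^2*(3*x - 5) + (5 - 9*x)*(x^2 + 2))/(x^2 + 2)^3
Second-derivative test at each critical point:
  f''(-0.5191) = 2.5462 > 0 → local minimum
  f''(3.8525) = -0.0462 < 0 → local maximum

Critical points: x = 5/3 - sqrt(43)/3 ≈ -0.5191 (local minimum); x = 5/3 + sqrt(43)/3 ≈ 3.8525 (local maximum)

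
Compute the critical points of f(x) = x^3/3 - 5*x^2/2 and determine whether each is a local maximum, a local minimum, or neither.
f'(x) = x*(x - 5)

Solve f'(x) = 0:
  Factor: x^2 - 5*x = x*(x - 5) = 0.
  ⇒ x = 0, 5

f''(x) = 2*x - 5
Second-derivative test at each critical point:
  f''(0) = -5 < 0 → local maximum
  f''(5) = 5 > 0 → local minimum

Critical points: x = 0 (local maximum); x = 5 (local minimum)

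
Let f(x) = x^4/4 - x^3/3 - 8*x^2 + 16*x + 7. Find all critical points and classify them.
f'(x) = x^3 - x^2 - 16*x + 16

Solve f'(x) = 0:
  Factor: x^3 - x^2 - 16*x + 16 = (x - 4)*(x - 1)*(x + 4) = 0.
  ⇒ x = -4, 1, 4

f''(x) = 3*x^2 - 2*x - 16
Second-derivative test at each critical point:
  f''(-4) = 40 > 0 → local minimum
  f''(1) = -15 < 0 → local maximum
  f''(4) = 24 > 0 → local minimum

Critical points: x = -4 (local minimum); x = 1 (local maximum); x = 4 (local minimum)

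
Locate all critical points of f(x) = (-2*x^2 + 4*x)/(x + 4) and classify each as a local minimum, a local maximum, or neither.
f'(x) = 2*(-x^2 - 8*x + 8)/(x^2 + 8*x + 16)

Solve f'(x) = 0:
  f'(x) = -2*(x^2 + 8*x - 8)/(x + 4)^2; the denominator is positive wherever f is defined, so f'(x) = 0 ⇔ -2*x^2 - 16*x + 16 = 0.
  Factor: -2*x^2 - 16*x + 16 = -2*(x^2 + 8*x - 8); x^2 + 8*x - 8 = 0 has no rational roots; quadratic formula: x = (-8 ± √96)/2.
  ⇒ x = -2*sqrt(6) - 4 ≈ -8.8990, -4 + 2*sqrt(6) ≈ 0.8990

f''(x) = -96/(x^3 + 12*x^2 + 48*x + 64)
Second-derivative test at each critical point:
  f''(-8.8990) = 0.8165 > 0 → local minimum
  f''(0.8990) = -0.8165 < 0 → local maximum

Critical points: x = -2*sqrt(6) - 4 ≈ -8.8990 (local minimum); x = -4 + 2*sqrt(6) ≈ 0.8990 (local maximum)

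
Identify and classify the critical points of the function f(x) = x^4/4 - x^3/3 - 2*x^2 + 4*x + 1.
f'(x) = x^3 - x^2 - 4*x + 4

Solve f'(x) = 0:
  Factor: x^3 - x^2 - 4*x + 4 = (x - 2)*(x - 1)*(x + 2) = 0.
  ⇒ x = -2, 1, 2

f''(x) = 3*x^2 - 2*x - 4
Second-derivative test at each critical point:
  f''(-2) = 12 > 0 → local minimum
  f''(1) = -3 < 0 → local maximum
  f''(2) = 4 > 0 → local minimum

Critical points: x = -2 (local minimum); x = 1 (local maximum); x = 2 (local minimum)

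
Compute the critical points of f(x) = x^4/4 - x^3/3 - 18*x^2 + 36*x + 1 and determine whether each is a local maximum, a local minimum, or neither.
f'(x) = x^3 - x^2 - 36*x + 36

Solve f'(x) = 0:
  Factor: x^3 - x^2 - 36*x + 36 = (x - 6)*(x - 1)*(x + 6) = 0.
  ⇒ x = -6, 1, 6

f''(x) = 3*x^2 - 2*x - 36
Second-derivative test at each critical point:
  f''(-6) = 84 > 0 → local minimum
  f''(1) = -35 < 0 → local maximum
  f''(6) = 60 > 0 → local minimum

Critical points: x = -6 (local minimum); x = 1 (local maximum); x = 6 (local minimum)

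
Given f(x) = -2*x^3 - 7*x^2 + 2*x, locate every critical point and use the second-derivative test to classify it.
f'(x) = -6*x^2 - 14*x + 2

Solve f'(x) = 0:
  Factor: -6*x^2 - 14*x + 2 = -2*(3*x^2 + 7*x - 1); 3*x^2 + 7*x - 1 = 0 has no rational roots; quadratic formula: x = (-7 ± √61)/6.
  ⇒ x = -sqrt(61)/6 - 7/6 ≈ -2.4684, -7/6 + sqrt(61)/6 ≈ 0.1350

f''(x) = -12*x - 14
Second-derivative test at each critical point:
  f''(-2.4684) = 15.6205 > 0 → local minimum
  f''(0.1350) = -15.6205 < 0 → local maximum

Critical points: x = -sqrt(61)/6 - 7/6 ≈ -2.4684 (local minimum); x = -7/6 + sqrt(61)/6 ≈ 0.1350 (local maximum)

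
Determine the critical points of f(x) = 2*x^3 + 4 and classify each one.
f'(x) = 6*x^2

Solve f'(x) = 0:
  ⇒ x = 0

f''(x) = 12*x
Second-derivative test at each critical point:
  f''(0) = 0, so the second-derivative test is inconclusive; use the first-derivative test: f'(-1/4) = 0.3750, f'(1/4) = 0.3750 — f' is positive on both sides (no sign change) → neither a local maximum nor a local minimum

Critical points: x = 0 (neither)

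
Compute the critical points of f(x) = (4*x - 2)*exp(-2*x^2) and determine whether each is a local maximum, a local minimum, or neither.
f'(x) = 4*(-2*x*(2*x - 1) + 1)*exp(-2*x^2)

Solve f'(x) = 0:
  f'(x) = (-16*x^2 + 8*x + 4)·exp(-2*x^2) and exp(-2*x^2) > 0 for every x, so f'(x) = 0 ⇔ -16*x^2 + 8*x + 4 = 0.
  Factor: -16*x^2 + 8*x + 4 = -4*(4*x^2 - 2*x - 1); 4*x^2 - 2*x - 1 = 0 has no rational roots; quadratic formula: x = (2 ± √20)/8.
  ⇒ x = 1/4 - sqrt(5)/4 ≈ -0.3090, 1/4 + sqrt(5)/4 ≈ 0.8090

f''(x) = 8*(4*x^2*(2*x - 1) - 6*x + 1)*exp(-2*x^2)
Second-derivative test at each critical point:
  f''(-0.3090) = 14.7786 > 0 → local minimum
  f''(0.8090) = -4.8314 < 0 → local maximum

Critical points: x = 1/4 - sqrt(5)/4 ≈ -0.3090 (local minimum); x = 1/4 + sqrt(5)/4 ≈ 0.8090 (local maximum)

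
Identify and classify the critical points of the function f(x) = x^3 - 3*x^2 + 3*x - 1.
f'(x) = 3*x^2 - 6*x + 3

Solve f'(x) = 0:
  Factor: 3*x^2 - 6*x + 3 = 3*(x - 1)^2 = 0.
  ⇒ x = 1

f''(x) = 6*x - 6
Second-derivative test at each critical point:
  f''(1) = 0, so the second-derivative test is inconclusive; use the first-derivative test: f'(3/4) = 0.1875, f'(5/4) = 0.1875 — f' is positive on both sides (no sign change) → neither a local maximum nor a local minimum

Critical points: x = 1 (neither)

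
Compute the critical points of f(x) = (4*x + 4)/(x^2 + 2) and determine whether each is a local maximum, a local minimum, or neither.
f'(x) = 4*(x^2 - 2*x*(x + 1) + 2)/(x^2 + 2)^2

Solve f'(x) = 0:
  f'(x) = -4*(x^2 + 2*x - 2)/(x^2 + 2)^2; the denominator is positive wherever f is defined, so f'(x) = 0 ⇔ -4*x^2 - 8*x + 8 = 0.
  Factor: -4*x^2 - 8*x + 8 = -4*(x^2 + 2*x - 2); x^2 + 2*x - 2 = 0 has no rational roots; quadratic formula: x = (-2 ± √12)/2.
  ⇒ x = -sqrt(3) - 1 ≈ -2.7321, -1 + sqrt(3) ≈ 0.7321

f''(x) = 8*(4*x^2*(x + 1) - (3*x + 1)*(x^2 + 2))/(x^2 + 2)^3
Second-derivative test at each critical point:
  f''(-2.7321) = 0.1547 > 0 → local minimum
  f''(0.7321) = -2.1547 < 0 → local maximum

Critical points: x = -sqrt(3) - 1 ≈ -2.7321 (local minimum); x = -1 + sqrt(3) ≈ 0.7321 (local maximum)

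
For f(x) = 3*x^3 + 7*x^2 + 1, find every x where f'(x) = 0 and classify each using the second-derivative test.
f'(x) = x*(9*x + 14)

Solve f'(x) = 0:
  Factor: 9*x^2 + 14*x = x*(9*x + 14) = 0.
  ⇒ x = -14/9, 0

f''(x) = 18*x + 14
Second-derivative test at each critical point:
  f''(-14/9) = -14 < 0 → local maximum
  f''(0) = 14 > 0 → local minimum

Critical points: x = -14/9 (local maximum); x = 0 (local minimum)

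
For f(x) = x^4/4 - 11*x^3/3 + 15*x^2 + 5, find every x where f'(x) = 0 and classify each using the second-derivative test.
f'(x) = x*(x^2 - 11*x + 30)

Solve f'(x) = 0:
  Factor: x^3 - 11*x^2 + 30*x = x*(x - 6)*(x - 5) = 0.
  ⇒ x = 0, 5, 6

f''(x) = 3*x^2 - 22*x + 30
Second-derivative test at each critical point:
  f''(0) = 30 > 0 → local minimum
  f''(5) = -5 < 0 → local maximum
  f''(6) = 6 > 0 → local minimum

Critical points: x = 0 (local minimum); x = 5 (local maximum); x = 6 (local minimum)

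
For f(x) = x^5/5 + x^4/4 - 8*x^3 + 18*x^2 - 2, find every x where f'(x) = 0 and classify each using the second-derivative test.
f'(x) = x*(x^3 + x^2 - 24*x + 36)

Solve f'(x) = 0:
  Factor: x^4 + x^3 - 24*x^2 + 36*x = x*(x - 3)*(x - 2)*(x + 6) = 0.
  ⇒ x = -6, 0, 2, 3

f''(x) = 4*x^3 + 3*x^2 - 48*x + 36
Second-derivative test at each critical point:
  f''(-6) = -432 < 0 → local maximum
  f''(0) = 36 > 0 → local minimum
  f''(2) = -16 < 0 → local maximum
  f''(3) = 27 > 0 → local minimum

Critical points: x = -6 (local maximum); x = 0 (local minimum); x = 2 (local maximum); x = 3 (local minimum)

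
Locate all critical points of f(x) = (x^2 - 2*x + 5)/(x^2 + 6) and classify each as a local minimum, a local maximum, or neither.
f'(x) = 2*(x^2 + x - 6)/(x^4 + 12*x^2 + 36)

Solve f'(x) = 0:
  f'(x) = 2*(x - 2)*(x + 3)/(x^2 + 6)^2; the denominator is positive wherever f is defined, so f'(x) = 0 ⇔ 2*x^2 + 2*x - 12 = 0.
  Factor: 2*x^2 + 2*x - 12 = 2*(x - 2)*(x + 3) = 0.
  ⇒ x = -3, 2

f''(x) = 2*(-2*x^3 - 3*x^2 + 36*x + 6)/(x^6 + 18*x^4 + 108*x^2 + 216)
Second-derivative test at each critical point:
  f''(-3) = -2/45 < 0 → local maximum
  f''(2) = 1/10 > 0 → local minimum

Critical points: x = -3 (local maximum); x = 2 (local minimum)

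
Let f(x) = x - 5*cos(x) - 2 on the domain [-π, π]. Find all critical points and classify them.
f'(x) = 5*sin(x) + 1

Solve f'(x) = 0 on [-π, π]:
  f'(x) = 0 ⇔ sin(x) = -1/5, i.e. x = arcsin(-1/5) + 2nπ or x = π − arcsin(-1/5) + 2nπ; keep the solutions lying in [-π, π].
  ⇒ x = -pi + asin(1/5) ≈ -2.9402, -asin(1/5) ≈ -0.2014

f''(x) = 5*cos(x)
Second-derivative test at each critical point:
  f''(-2.9402) = -4.8990 < 0 → local maximum
  f''(-0.2014) = 4.8990 > 0 → local minimum

Critical points: x = -pi + asin(1/5) ≈ -2.9402 (local maximum); x = -asin(1/5) ≈ -0.2014 (local minimum)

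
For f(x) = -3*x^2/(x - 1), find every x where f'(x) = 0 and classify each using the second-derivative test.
f'(x) = 3*x*(2 - x)/(x - 1)^2

Solve f'(x) = 0:
  f'(x) = -3*x*(x - 2)/(x - 1)^2; the denominator is positive wherever f is defined, so f'(x) = 0 ⇔ -3*x^2 + 6*x = 0.
  Factor: -3*x^2 + 6*x = -3*x*(x - 2) = 0.
  ⇒ x = 0, 2

f''(x) = -6/(x^3 - 3*x^2 + 3*x - 1)
Second-derivative test at each critical point:
  f''(0) = 6 > 0 → local minimum
  f''(2) = -6 < 0 → local maximum

Critical points: x = 0 (local minimum); x = 2 (local maximum)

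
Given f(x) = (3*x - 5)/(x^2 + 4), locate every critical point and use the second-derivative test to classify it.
f'(x) = (-3*x^2 + 10*x + 12)/(x^4 + 8*x^2 + 16)

Solve f'(x) = 0:
  f'(x) = -(3*x^2 - 10*x - 12)/(x^2 + 4)^2; the denominator is positive wherever f is defined, so f'(x) = 0 ⇔ -3*x^2 + 10*x + 12 = 0.
  3*x^2 - 10*x - 12 = 0 has no rational roots; quadratic formula: x = (10 ± √244)/6.
  ⇒ x = 5/3 - sqrt(61)/3 ≈ -0.9367, 5/3 + sqrt(61)/3 ≈ 4.2701

f''(x) = 2*(4*x^2*(3*x - 5) + (5 - 9*x)*(x^2 + 4))/(x^2 + 4)^3
Second-derivative test at each critical point:
  f''(-0.9367) = 0.6566 > 0 → local minimum
  f''(4.2701) = -0.0316 < 0 → local maximum

Critical points: x = 5/3 - sqrt(61)/3 ≈ -0.9367 (local minimum); x = 5/3 + sqrt(61)/3 ≈ 4.2701 (local maximum)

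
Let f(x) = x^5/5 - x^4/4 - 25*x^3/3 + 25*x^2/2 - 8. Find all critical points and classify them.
f'(x) = x*(x^3 - x^2 - 25*x + 25)

Solve f'(x) = 0:
  Factor: x^4 - x^3 - 25*x^2 + 25*x = x*(x - 5)*(x - 1)*(x + 5) = 0.
  ⇒ x = -5, 0, 1, 5

f''(x) = 4*x^3 - 3*x^2 - 50*x + 25
Second-derivative test at each critical point:
  f''(-5) = -300 < 0 → local maximum
  f''(0) = 25 > 0 → local minimum
  f''(1) = -24 < 0 → local maximum
  f''(5) = 200 > 0 → local minimum

Critical points: x = -5 (local maximum); x = 0 (local minimum); x = 1 (local maximum); x = 5 (local minimum)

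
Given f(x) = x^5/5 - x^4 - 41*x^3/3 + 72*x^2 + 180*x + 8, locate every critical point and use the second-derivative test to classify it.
f'(x) = x^4 - 4*x^3 - 41*x^2 + 144*x + 180

Solve f'(x) = 0:
  Factor: x^4 - 4*x^3 - 41*x^2 + 144*x + 180 = (x - 6)*(x - 5)*(x + 1)*(x + 6) = 0.
  ⇒ x = -6, -1, 5, 6

f''(x) = 4*x^3 - 12*x^2 - 82*x + 144
Second-derivative test at each critical point:
  f''(-6) = -660 < 0 → local maximum
  f''(-1) = 210 > 0 → local minimum
  f''(5) = -66 < 0 → local maximum
  f''(6) = 84 > 0 → local minimum

Critical points: x = -6 (local maximum); x = -1 (local minimum); x = 5 (local maximum); x = 6 (local minimum)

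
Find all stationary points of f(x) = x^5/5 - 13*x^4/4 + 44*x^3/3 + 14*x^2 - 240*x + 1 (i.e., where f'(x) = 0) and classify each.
f'(x) = x^4 - 13*x^3 + 44*x^2 + 28*x - 240

Solve f'(x) = 0:
  Factor: x^4 - 13*x^3 + 44*x^2 + 28*x - 240 = (x - 6)*(x - 5)*(x - 4)*(x + 2) = 0.
  ⇒ x = -2, 4, 5, 6

f''(x) = 4*x^3 - 39*x^2 + 88*x + 28
Second-derivative test at each critical point:
  f''(-2) = -336 < 0 → local maximum
  f''(4) = 12 > 0 → local minimum
  f''(5) = -7 < 0 → local maximum
  f''(6) = 16 > 0 → local minimum

Critical points: x = -2 (local maximum); x = 4 (local minimum); x = 5 (local maximum); x = 6 (local minimum)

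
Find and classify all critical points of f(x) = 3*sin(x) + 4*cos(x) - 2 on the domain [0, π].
f'(x) = -4*sin(x) + 3*cos(x)

Solve f'(x) = 0 on [0, π]:
  f'(x) = 0 ⇔ 3*cos(x) = 4*sin(x) ⇔ tan(x) = 3/4, i.e. x = arctan(3/4) + nπ; keep the solutions lying in [0, π].
  ⇒ x = atan(3/4) ≈ 0.6435

f''(x) = -3*sin(x) - 4*cos(x)
Second-derivative test at each critical point:
  f''(0.6435) = -5 < 0 → local maximum

Critical points: x = atan(3/4) ≈ 0.6435 (local maximum)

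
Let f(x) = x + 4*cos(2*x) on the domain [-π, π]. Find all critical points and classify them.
f'(x) = 1 - 8*sin(2*x)

Solve f'(x) = 0 on [-π, π]:
  f'(x) = 0 ⇔ sin(2*x) = 1/8, i.e. 2*x = arcsin(1/8) + 2nπ or 2*x = π − arcsin(1/8) + 2nπ; keep the solutions lying in [-π, π].
  ⇒ x = -pi + asin(1/8)/2 ≈ -3.0789, -pi/2 - asin(1/8)/2 ≈ -1.6335, asin(1/8)/2 ≈ 0.0627, -asin(1/8)/2 + pi/2 ≈ 1.5081

f''(x) = -16*cos(2*x)
Second-derivative test at each critical point:
  f''(-3.0789) = -15.8745 < 0 → local maximum
  f''(-1.6335) = 15.8745 > 0 → local minimum
  f''(0.0627) = -15.8745 < 0 → local maximum
  f''(1.5081) = 15.8745 > 0 → local minimum

Critical points: x = -pi + asin(1/8)/2 ≈ -3.0789 (local maximum); x = -pi/2 - asin(1/8)/2 ≈ -1.6335 (local minimum); x = asin(1/8)/2 ≈ 0.0627 (local maximum); x = -asin(1/8)/2 + pi/2 ≈ 1.5081 (local minimum)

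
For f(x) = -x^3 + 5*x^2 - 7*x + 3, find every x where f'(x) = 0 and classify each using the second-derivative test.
f'(x) = -3*x^2 + 10*x - 7

Solve f'(x) = 0:
  Factor: -3*x^2 + 10*x - 7 = -(x - 1)*(3*x - 7) = 0.
  ⇒ x = 1, 7/3

f''(x) = 10 - 6*x
Second-derivative test at each critical point:
  f''(1) = 4 > 0 → local minimum
  f''(7/3) = -4 < 0 → local maximum

Critical points: x = 1 (local minimum); x = 7/3 (local maximum)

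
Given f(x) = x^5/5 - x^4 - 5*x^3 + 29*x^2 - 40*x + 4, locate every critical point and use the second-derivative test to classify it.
f'(x) = x^4 - 4*x^3 - 15*x^2 + 58*x - 40

Solve f'(x) = 0:
  Factor: x^4 - 4*x^3 - 15*x^2 + 58*x - 40 = (x - 5)*(x - 2)*(x - 1)*(x + 4) = 0.
  ⇒ x = -4, 1, 2, 5

f''(x) = 4*x^3 - 12*x^2 - 30*x + 58
Second-derivative test at each critical point:
  f''(-4) = -270 < 0 → local maximum
  f''(1) = 20 > 0 → local minimum
  f''(2) = -18 < 0 → local maximum
  f''(5) = 108 > 0 → local minimum

Critical points: x = -4 (local maximum); x = 1 (local minimum); x = 2 (local maximum); x = 5 (local minimum)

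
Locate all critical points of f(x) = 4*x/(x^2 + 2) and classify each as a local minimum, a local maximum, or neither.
f'(x) = 4*(2 - x^2)/(x^4 + 4*x^2 + 4)

Solve f'(x) = 0:
  f'(x) = -4*(x^2 - 2)/(x^2 + 2)^2; the denominator is positive wherever f is defined, so f'(x) = 0 ⇔ 8 - 4*x^2 = 0.
  Factor: 8 - 4*x^2 = -4*(x^2 - 2); x^2 - 2 = 0 has no rational roots; quadratic formula: x = (0 ± √8)/2.
  ⇒ x = -sqrt(2) ≈ -1.4142, sqrt(2) ≈ 1.4142

f''(x) = 8*x*(x^2 - 6)/(x^2 + 2)^3
Second-derivative test at each critical point:
  f''(-1.4142) = 0.7071 > 0 → local minimum
  f''(1.4142) = -0.7071 < 0 → local maximum

Critical points: x = -sqrt(2) ≈ -1.4142 (local minimum); x = sqrt(2) ≈ 1.4142 (local maximum)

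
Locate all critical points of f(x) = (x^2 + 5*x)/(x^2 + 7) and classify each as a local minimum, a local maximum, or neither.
f'(x) = (-5*x^2 + 14*x + 35)/(x^4 + 14*x^2 + 49)

Solve f'(x) = 0:
  f'(x) = -(5*x^2 - 14*x - 35)/(x^2 + 7)^2; the denominator is positive wherever f is defined, so f'(x) = 0 ⇔ -5*x^2 + 14*x + 35 = 0.
  5*x^2 - 14*x - 35 = 0 has no rational roots; quadratic formula: x = (14 ± √896)/10.
  ⇒ x = 7/5 - 4*sqrt(14)/5 ≈ -1.5933, 7/5 + 4*sqrt(14)/5 ≈ 4.3933

f''(x) = 2*(5*x^3 - 21*x^2 - 105*x + 49)/(x^6 + 21*x^4 + 147*x^2 + 343)
Second-derivative test at each critical point:
  f''(-1.5933) = 0.3290 > 0 → local minimum
  f''(4.3933) = -0.0433 < 0 → local maximum

Critical points: x = 7/5 - 4*sqrt(14)/5 ≈ -1.5933 (local minimum); x = 7/5 + 4*sqrt(14)/5 ≈ 4.3933 (local maximum)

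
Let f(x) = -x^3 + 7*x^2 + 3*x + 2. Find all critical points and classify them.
f'(x) = -3*x^2 + 14*x + 3

Solve f'(x) = 0:
  3*x^2 - 14*x - 3 = 0 has no rational roots; quadratic formula: x = (14 ± √232)/6.
  ⇒ x = 7/3 - sqrt(58)/3 ≈ -0.2053, 7/3 + sqrt(58)/3 ≈ 4.8719

f''(x) = 14 - 6*x
Second-derivative test at each critical point:
  f''(-0.2053) = 15.2315 > 0 → local minimum
  f''(4.8719) = -15.2315 < 0 → local maximum

Critical points: x = 7/3 - sqrt(58)/3 ≈ -0.2053 (local minimum); x = 7/3 + sqrt(58)/3 ≈ 4.8719 (local maximum)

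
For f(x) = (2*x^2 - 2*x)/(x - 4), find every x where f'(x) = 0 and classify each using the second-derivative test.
f'(x) = 2*(x^2 - 8*x + 4)/(x^2 - 8*x + 16)

Solve f'(x) = 0:
  f'(x) = 2*(x^2 - 8*x + 4)/(x - 4)^2; the denominator is positive wherever f is defined, so f'(x) = 0 ⇔ 2*x^2 - 16*x + 8 = 0.
  Factor: 2*x^2 - 16*x + 8 = 2*(x^2 - 8*x + 4); x^2 - 8*x + 4 = 0 has no rational roots; quadratic formula: x = (8 ± √48)/2.
  ⇒ x = 4 - 2*sqrt(3) ≈ 0.5359, 2*sqrt(3) + 4 ≈ 7.4641

f''(x) = 48/(x^3 - 12*x^2 + 48*x - 64)
Second-derivative test at each critical point:
  f''(0.5359) = -1.1547 < 0 → local maximum
  f''(7.4641) = 1.1547 > 0 → local minimum

Critical points: x = 4 - 2*sqrt(3) ≈ 0.5359 (local maximum); x = 2*sqrt(3) + 4 ≈ 7.4641 (local minimum)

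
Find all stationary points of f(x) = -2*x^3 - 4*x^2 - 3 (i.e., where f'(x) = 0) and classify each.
f'(x) = 2*x*(-3*x - 4)

Solve f'(x) = 0:
  Factor: -6*x^2 - 8*x = -2*x*(3*x + 4) = 0.
  ⇒ x = -4/3, 0

f''(x) = -12*x - 8
Second-derivative test at each critical point:
  f''(-4/3) = 8 > 0 → local minimum
  f''(0) = -8 < 0 → local maximum

Critical points: x = -4/3 (local minimum); x = 0 (local maximum)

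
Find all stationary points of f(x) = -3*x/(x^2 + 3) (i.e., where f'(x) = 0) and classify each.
f'(x) = 3*(x^2 - 3)/(x^2 + 3)^2

Solve f'(x) = 0:
  f'(x) = 3*(x^2 - 3)/(x^2 + 3)^2; the denominator is positive wherever f is defined, so f'(x) = 0 ⇔ 3*x^2 - 9 = 0.
  Factor: 3*x^2 - 9 = 3*(x^2 - 3); x^2 - 3 = 0 has no rational roots; quadratic formula: x = (0 ± √12)/2.
  ⇒ x = -sqrt(3) ≈ -1.7321, sqrt(3) ≈ 1.7321

f''(x) = 6*x*(9 - x^2)/(x^2 + 3)^3
Second-derivative test at each critical point:
  f''(-1.7321) = -0.2887 < 0 → local maximum
  f''(1.7321) = 0.2887 > 0 → local minimum

Critical points: x = -sqrt(3) ≈ -1.7321 (local maximum); x = sqrt(3) ≈ 1.7321 (local minimum)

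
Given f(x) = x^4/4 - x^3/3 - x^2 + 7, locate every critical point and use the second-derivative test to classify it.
f'(x) = x*(x^2 - x - 2)

Solve f'(x) = 0:
  Factor: x^3 - x^2 - 2*x = x*(x - 2)*(x + 1) = 0.
  ⇒ x = -1, 0, 2

f''(x) = 3*x^2 - 2*x - 2
Second-derivative test at each critical point:
  f''(-1) = 3 > 0 → local minimum
  f''(0) = -2 < 0 → local maximum
  f''(2) = 6 > 0 → local minimum

Critical points: x = -1 (local minimum); x = 0 (local maximum); x = 2 (local minimum)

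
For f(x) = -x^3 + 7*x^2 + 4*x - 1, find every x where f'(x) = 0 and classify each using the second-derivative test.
f'(x) = -3*x^2 + 14*x + 4

Solve f'(x) = 0:
  3*x^2 - 14*x - 4 = 0 has no rational roots; quadratic formula: x = (14 ± √244)/6.
  ⇒ x = 7/3 - sqrt(61)/3 ≈ -0.2701, 7/3 + sqrt(61)/3 ≈ 4.9367

f''(x) = 14 - 6*x
Second-derivative test at each critical point:
  f''(-0.2701) = 15.6205 > 0 → local minimum
  f''(4.9367) = -15.6205 < 0 → local maximum

Critical points: x = 7/3 - sqrt(61)/3 ≈ -0.2701 (local minimum); x = 7/3 + sqrt(61)/3 ≈ 4.9367 (local maximum)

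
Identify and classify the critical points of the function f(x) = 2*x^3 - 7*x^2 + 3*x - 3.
f'(x) = 6*x^2 - 14*x + 3

Solve f'(x) = 0:
  6*x^2 - 14*x + 3 = 0 has no rational roots; quadratic formula: x = (14 ± √124)/12.
  ⇒ x = 7/6 - sqrt(31)/6 ≈ 0.2387, sqrt(31)/6 + 7/6 ≈ 2.0946

f''(x) = 12*x - 14
Second-derivative test at each critical point:
  f''(0.2387) = -11.1355 < 0 → local maximum
  f''(2.0946) = 11.1355 > 0 → local minimum

Critical points: x = 7/6 - sqrt(31)/6 ≈ 0.2387 (local maximum); x = sqrt(31)/6 + 7/6 ≈ 2.0946 (local minimum)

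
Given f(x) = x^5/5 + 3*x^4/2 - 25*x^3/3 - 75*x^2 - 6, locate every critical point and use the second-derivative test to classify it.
f'(x) = x*(x^3 + 6*x^2 - 25*x - 150)

Solve f'(x) = 0:
  Factor: x^4 + 6*x^3 - 25*x^2 - 150*x = x*(x - 5)*(x + 5)*(x + 6) = 0.
  ⇒ x = -6, -5, 0, 5

f''(x) = 4*x^3 + 18*x^2 - 50*x - 150
Second-derivative test at each critical point:
  f''(-6) = -66 < 0 → local maximum
  f''(-5) = 50 > 0 → local minimum
  f''(0) = -150 < 0 → local maximum
  f''(5) = 550 > 0 → local minimum

Critical points: x = -6 (local maximum); x = -5 (local minimum); x = 0 (local maximum); x = 5 (local minimum)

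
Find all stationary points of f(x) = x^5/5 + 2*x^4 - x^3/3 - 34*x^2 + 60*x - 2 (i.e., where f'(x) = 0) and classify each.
f'(x) = x^4 + 8*x^3 - x^2 - 68*x + 60

Solve f'(x) = 0:
  Factor: x^4 + 8*x^3 - x^2 - 68*x + 60 = (x - 2)*(x - 1)*(x + 5)*(x + 6) = 0.
  ⇒ x = -6, -5, 1, 2

f''(x) = 4*x^3 + 24*x^2 - 2*x - 68
Second-derivative test at each critical point:
  f''(-6) = -56 < 0 → local maximum
  f''(-5) = 42 > 0 → local minimum
  f''(1) = -42 < 0 → local maximum
  f''(2) = 56 > 0 → local minimum

Critical points: x = -6 (local maximum); x = -5 (local minimum); x = 1 (local maximum); x = 2 (local minimum)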